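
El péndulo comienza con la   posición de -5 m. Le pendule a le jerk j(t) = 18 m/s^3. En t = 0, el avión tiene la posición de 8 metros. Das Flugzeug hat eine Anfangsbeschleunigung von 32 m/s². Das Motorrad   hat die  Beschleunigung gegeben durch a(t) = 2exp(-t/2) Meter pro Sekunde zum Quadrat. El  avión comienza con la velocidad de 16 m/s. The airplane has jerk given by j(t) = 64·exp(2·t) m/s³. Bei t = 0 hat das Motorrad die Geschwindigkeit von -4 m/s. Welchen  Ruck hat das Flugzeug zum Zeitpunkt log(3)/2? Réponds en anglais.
We have jerk j(t) = 64·exp(2·t). Substituting t = log(3)/2: j(log(3)/2) = 192.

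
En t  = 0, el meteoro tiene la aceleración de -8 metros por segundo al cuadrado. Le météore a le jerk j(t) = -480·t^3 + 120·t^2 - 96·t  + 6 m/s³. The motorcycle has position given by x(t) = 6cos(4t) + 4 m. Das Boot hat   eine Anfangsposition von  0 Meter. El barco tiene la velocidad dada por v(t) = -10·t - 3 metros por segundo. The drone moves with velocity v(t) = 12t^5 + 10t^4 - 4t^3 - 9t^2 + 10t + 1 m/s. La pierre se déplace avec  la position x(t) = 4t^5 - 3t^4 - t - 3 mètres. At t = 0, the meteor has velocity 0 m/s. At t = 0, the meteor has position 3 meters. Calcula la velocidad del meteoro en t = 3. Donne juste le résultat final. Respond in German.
Die Geschwindigkeit bei t = 3 ist v = -5451.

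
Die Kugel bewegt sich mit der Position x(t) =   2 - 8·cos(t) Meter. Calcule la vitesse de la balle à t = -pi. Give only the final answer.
La vitesse à t = -pi est v = 0.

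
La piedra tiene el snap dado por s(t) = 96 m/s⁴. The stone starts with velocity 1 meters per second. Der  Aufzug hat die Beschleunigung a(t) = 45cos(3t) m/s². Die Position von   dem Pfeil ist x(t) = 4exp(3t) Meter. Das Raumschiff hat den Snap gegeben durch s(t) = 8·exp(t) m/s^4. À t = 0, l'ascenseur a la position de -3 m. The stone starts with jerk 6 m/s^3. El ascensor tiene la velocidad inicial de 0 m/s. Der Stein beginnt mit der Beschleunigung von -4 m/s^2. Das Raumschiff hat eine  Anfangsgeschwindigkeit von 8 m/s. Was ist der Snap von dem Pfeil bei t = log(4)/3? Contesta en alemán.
Wir müssen unsere Gleichung für die Position x(t) = 4·exp(3·t) 4-mal ableiten. Mit d/dt von x(t) finden wir v(t) = 12·exp(3·t). Durch Ableiten von der Geschwindigkeit erhalten wir die Beschleunigung: a(t) = 36·exp(3·t). Durch Ableiten von der Beschleunigung erhalten wir den Ruck: j(t) = 108·exp(3·t). Durch Ableiten von dem Ruck erhalten wir den Snap: s(t) = 324·exp(3·t). Wir haben den Snap s(t) = 324·exp(3·t). Durch Einsetzen von t = log(4)/3: s(log(4)/3) = 1296.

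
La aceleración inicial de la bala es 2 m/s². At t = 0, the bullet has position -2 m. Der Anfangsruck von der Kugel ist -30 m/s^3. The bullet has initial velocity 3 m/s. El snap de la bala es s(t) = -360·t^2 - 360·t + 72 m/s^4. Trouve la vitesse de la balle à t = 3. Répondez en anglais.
We must find the integral of our snap equation s(t) = -360·t^2 - 360·t + 72 3 times. Integrating snap and using the initial condition j(0) = -30, we get j(t) = -120·t^3 - 180·t^2 + 72·t - 30. Finding the antiderivative of j(t) and using a(0) = 2: a(t) = -30·t^4 - 60·t^3 + 36·t^2 - 30·t + 2. Integrating acceleration and using the initial condition v(0) = 3, we get v(t) = -6·t^5 - 15·t^4 + 12·t^3 - 15·t^2 + 2·t + 3. Using v(t) = -6·t^5 - 15·t^4 + 12·t^3 - 15·t^2 + 2·t + 3 and substituting t = 3, we find v = -2475.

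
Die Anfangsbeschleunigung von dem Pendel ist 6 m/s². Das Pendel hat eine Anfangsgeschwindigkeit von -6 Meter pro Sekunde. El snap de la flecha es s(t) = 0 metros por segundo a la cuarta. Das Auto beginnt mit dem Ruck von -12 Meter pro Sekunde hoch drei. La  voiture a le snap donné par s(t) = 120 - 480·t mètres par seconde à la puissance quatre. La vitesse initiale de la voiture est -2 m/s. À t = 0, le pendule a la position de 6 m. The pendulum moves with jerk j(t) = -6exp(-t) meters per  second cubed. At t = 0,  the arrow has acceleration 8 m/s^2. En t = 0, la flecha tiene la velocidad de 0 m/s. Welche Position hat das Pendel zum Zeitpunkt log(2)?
Wir müssen unsere Gleichung für den Ruck j(t) = -6·exp(-t) 3-mal integrieren. Mit ∫j(t)dt und Anwendung von a(0) = 6, finden wir a(t) = 6·exp(-t). Durch Integration von der Beschleunigung und Verwendung der Anfangsbedingung v(0) = -6, erhalten wir v(t) = -6·exp(-t). Durch Integration von der Geschwindigkeit und Verwendung der Anfangsbedingung x(0) = 6, erhalten wir x(t) = 6·exp(-t). Aus der Gleichung für die Position x(t) = 6·exp(-t), setzen wir t = log(2) ein und erhalten x = 3.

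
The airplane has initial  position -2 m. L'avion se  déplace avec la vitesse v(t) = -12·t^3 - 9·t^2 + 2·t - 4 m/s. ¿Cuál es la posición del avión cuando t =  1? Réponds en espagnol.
Debemos encontrar la antiderivada de nuestra ecuación de la velocidad v(t) = -12·t^3 - 9·t^2 + 2·t - 4 1 vez. La antiderivada de la velocidad es la posición. Usando x(0) = -2, obtenemos x(t) = -3·t^4 - 3·t^3 + t^2 - 4·t - 2. De la ecuación de la posición x(t) = -3·t^4 - 3·t^3 + t^2 - 4·t - 2, sustituimos t = 1 para obtener x = -11.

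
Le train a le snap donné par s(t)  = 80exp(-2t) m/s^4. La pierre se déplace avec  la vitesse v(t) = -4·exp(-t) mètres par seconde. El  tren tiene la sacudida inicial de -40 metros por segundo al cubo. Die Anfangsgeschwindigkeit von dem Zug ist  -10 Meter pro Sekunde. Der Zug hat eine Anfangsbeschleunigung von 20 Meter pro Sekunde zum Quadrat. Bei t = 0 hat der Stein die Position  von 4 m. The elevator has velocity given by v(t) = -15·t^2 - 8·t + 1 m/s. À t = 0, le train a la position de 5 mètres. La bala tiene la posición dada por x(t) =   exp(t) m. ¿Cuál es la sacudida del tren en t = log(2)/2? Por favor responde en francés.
Nous devons trouver l'intégrale de notre équation du snap s(t) = 80·exp(-2·t) 1 fois. En prenant ∫s(t)dt et en appliquant j(0) = -40, nous trouvons j(t) = -40·exp(-2·t). De l'équation du jerk j(t) = -40·exp(-2·t), nous substituons t = log(2)/2 pour obtenir j = -20.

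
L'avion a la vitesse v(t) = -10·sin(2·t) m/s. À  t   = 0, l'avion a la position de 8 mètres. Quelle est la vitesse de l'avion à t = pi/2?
En utilisant v(t) = -10·sin(2·t) et en substituant t = pi/2, nous trouvons v = 0.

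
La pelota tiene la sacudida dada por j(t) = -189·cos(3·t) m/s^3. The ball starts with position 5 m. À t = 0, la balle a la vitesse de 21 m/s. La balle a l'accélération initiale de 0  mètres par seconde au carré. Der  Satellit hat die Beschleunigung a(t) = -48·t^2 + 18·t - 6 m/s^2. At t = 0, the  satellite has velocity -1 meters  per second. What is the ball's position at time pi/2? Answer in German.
Um dies zu lösen, müssen wir 3 Integrale unserer Gleichung für den Ruck j(t) = -189·cos(3·t) finden. Die Stammfunktion von dem Ruck, mit a(0) = 0, ergibt die Beschleunigung: a(t) = -63·sin(3·t). Die Stammfunktion von der Beschleunigung ist die Geschwindigkeit. Mit v(0) = 21 erhalten wir v(t) = 21·cos(3·t). Das Integral von der Geschwindigkeit, mit x(0) = 5, ergibt die Position: x(t) = 7·sin(3·t) + 5. Mit x(t) = 7·sin(3·t) + 5 und Einsetzen von t = pi/2, finden wir x = -2.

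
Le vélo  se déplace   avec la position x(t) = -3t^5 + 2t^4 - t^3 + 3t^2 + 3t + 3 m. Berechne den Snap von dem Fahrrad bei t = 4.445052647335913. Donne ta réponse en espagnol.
Debemos derivar nuestra ecuación de la posición x(t) = -3·t^5 + 2·t^4 - t^3 + 3·t^2 + 3·t + 3 4 veces. Derivando la posición, obtenemos la velocidad: v(t) = -15·t^4 + 8·t^3 - 3·t^2 + 6·t + 3. Tomando d/dt de v(t), encontramos a(t) = -60·t^3 + 24·t^2 - 6·t + 6. Derivando la aceleración, obtenemos la sacudida: j(t) = -180·t^2 + 48·t - 6. Derivando la sacudida, obtenemos el snap: s(t) = 48 - 360·t. De la ecuación del snap s(t) = 48 - 360·t, sustituimos t = 4.445052647335913 para obtener s = -1552.21895304093.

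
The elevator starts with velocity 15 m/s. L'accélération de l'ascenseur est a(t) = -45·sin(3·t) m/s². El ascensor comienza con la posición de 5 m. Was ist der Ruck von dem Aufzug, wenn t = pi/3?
Um dies zu lösen, müssen wir 1 Ableitung unserer Gleichung für die Beschleunigung a(t) = -45·sin(3·t) nehmen. Die Ableitung von der Beschleunigung ergibt den Ruck: j(t) = -135·cos(3·t). Aus der Gleichung für den Ruck j(t) = -135·cos(3·t), setzen wir t = pi/3 ein und erhalten j = 135.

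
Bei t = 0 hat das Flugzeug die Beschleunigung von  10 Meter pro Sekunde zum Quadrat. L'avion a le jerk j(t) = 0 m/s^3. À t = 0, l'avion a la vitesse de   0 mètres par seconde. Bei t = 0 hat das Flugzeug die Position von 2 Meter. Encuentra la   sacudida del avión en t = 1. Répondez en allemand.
Aus der Gleichung für den Ruck j(t) = 0, setzen wir t = 1 ein und erhalten j = 0.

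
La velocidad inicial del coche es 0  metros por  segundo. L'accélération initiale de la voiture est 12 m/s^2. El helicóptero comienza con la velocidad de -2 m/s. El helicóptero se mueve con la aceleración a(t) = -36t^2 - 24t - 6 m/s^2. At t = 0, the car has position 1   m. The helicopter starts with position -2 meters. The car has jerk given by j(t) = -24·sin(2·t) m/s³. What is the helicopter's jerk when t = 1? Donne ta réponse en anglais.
To solve this, we need to take 1 derivative of our acceleration equation a(t) = -36·t^2 - 24·t - 6. The derivative of acceleration gives jerk: j(t) = -72·t - 24. Using j(t) = -72·t - 24 and substituting t = 1, we find j = -96.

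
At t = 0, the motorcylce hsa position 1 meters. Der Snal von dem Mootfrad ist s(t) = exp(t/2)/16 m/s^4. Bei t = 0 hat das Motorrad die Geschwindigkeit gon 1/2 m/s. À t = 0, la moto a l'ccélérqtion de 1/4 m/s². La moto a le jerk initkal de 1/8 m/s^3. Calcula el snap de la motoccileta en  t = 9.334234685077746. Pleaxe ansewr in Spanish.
Tenemos el snap s(t) = exp(t/2)/16. Sustituyendo t = 9.334234685077746: s(9.334234685077746) = 6.64941326733371.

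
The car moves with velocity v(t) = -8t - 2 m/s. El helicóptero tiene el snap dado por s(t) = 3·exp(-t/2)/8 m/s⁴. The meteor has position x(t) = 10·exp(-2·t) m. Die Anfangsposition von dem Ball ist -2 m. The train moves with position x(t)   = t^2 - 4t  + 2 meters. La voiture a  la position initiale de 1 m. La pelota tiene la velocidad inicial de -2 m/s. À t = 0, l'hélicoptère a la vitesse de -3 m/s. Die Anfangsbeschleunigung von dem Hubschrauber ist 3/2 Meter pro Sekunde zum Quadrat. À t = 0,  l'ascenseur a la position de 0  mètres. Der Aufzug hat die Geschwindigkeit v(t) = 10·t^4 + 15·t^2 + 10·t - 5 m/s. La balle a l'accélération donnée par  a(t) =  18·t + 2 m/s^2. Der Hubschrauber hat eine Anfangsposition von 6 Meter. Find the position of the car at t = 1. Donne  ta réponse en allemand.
Um dies zu lösen, müssen wir 1 Stammfunktion unserer Gleichung für die Geschwindigkeit v(t) = -8·t - 2 finden. Das Integral von der Geschwindigkeit, mit x(0) = 1, ergibt die Position: x(t) = -4·t^2 - 2·t + 1. Wir haben die Position x(t) = -4·t^2 - 2·t + 1. Durch Einsetzen von t = 1: x(1) = -5.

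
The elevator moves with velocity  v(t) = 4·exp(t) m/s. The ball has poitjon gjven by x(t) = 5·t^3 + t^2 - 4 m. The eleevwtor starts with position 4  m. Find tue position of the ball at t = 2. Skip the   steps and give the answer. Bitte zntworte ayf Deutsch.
Bei t = 2, x = 40.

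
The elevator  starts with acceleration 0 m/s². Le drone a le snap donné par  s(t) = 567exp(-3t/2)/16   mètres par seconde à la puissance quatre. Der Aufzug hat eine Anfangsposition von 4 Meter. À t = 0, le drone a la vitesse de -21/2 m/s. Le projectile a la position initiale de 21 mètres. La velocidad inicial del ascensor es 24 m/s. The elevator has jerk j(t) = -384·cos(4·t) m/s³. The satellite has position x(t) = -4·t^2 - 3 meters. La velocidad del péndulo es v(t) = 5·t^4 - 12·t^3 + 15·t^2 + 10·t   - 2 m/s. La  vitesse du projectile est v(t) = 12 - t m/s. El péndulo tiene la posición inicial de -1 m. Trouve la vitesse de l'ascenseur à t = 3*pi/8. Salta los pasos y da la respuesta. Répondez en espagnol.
La respuesta es 0.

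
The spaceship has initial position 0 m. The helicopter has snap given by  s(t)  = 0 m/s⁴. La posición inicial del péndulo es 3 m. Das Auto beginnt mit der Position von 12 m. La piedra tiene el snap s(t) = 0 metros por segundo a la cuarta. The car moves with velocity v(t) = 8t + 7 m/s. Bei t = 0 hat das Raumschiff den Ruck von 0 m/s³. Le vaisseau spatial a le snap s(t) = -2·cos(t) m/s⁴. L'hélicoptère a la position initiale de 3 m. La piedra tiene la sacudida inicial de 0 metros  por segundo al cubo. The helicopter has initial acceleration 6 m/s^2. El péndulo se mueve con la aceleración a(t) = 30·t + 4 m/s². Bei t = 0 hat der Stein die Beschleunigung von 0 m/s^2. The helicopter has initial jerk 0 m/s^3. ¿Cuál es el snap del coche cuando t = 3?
Debemos derivar nuestra ecuación de la velocidad v(t) = 8·t + 7 3 veces. Tomando d/dt de v(t), encontramos a(t) = 8. La derivada de la aceleración da la sacudida: j(t) = 0. Tomando d/dt de j(t), encontramos s(t) = 0. Tenemos el snap s(t) = 0. Sustituyendo t = 3: s(3) = 0.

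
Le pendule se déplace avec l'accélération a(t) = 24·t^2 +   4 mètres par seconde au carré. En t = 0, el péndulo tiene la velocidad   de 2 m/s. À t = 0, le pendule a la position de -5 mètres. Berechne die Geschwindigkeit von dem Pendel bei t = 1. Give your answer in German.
Wir müssen unsere Gleichung für die Beschleunigung a(t) = 24·t^2 + 4 1-mal integrieren. Das Integral von der Beschleunigung, mit v(0) = 2, ergibt die Geschwindigkeit: v(t) = 8·t^3 + 4·t + 2. Aus der Gleichung für die Geschwindigkeit v(t) = 8·t^3 + 4·t + 2, setzen wir t = 1 ein und erhalten v = 14.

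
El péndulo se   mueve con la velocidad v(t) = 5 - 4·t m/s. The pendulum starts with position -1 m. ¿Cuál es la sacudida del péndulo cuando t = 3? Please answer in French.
Pour résoudre ceci, nous devons prendre 2 dérivées de notre équation de la vitesse v(t) = 5 - 4·t. En prenant d/dt de v(t), nous trouvons a(t) = -4. La dérivée de l'accélération donne le jerk: j(t) = 0. En utilisant j(t) = 0 et en substituant t = 3, nous trouvons j = 0.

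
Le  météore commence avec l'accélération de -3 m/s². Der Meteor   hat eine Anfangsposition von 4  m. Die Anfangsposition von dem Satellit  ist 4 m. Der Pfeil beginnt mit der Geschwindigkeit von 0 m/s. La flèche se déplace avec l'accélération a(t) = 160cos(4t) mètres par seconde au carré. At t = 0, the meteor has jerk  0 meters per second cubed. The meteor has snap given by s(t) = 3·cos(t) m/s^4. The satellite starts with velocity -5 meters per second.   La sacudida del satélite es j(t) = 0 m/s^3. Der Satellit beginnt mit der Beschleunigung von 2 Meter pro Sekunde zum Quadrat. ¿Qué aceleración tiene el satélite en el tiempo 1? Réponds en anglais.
To find the answer, we compute 1 antiderivative of j(t) = 0. Taking ∫j(t)dt and applying a(0) = 2, we find a(t) = 2. From the given acceleration equation a(t) = 2, we substitute t = 1 to get a = 2.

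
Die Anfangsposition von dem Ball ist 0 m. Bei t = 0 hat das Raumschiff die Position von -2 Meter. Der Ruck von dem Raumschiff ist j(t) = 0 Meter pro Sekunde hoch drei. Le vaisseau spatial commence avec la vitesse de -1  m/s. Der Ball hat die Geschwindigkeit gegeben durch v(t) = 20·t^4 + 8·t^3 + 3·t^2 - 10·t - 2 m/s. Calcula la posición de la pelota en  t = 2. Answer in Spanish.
Necesitamos integrar nuestra ecuación de la velocidad v(t) = 20·t^4 + 8·t^3 + 3·t^2 - 10·t - 2 1 vez. La integral de la velocidad es la posición. Usando x(0) = 0, obtenemos x(t) = 4·t^5 + 2·t^4 + t^3 - 5·t^2 - 2·t. Usando x(t) = 4·t^5 + 2·t^4 + t^3 - 5·t^2 - 2·t y sustituyendo t = 2, encontramos x = 144.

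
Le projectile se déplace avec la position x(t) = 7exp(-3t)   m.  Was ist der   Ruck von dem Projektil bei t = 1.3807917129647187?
Ausgehend von der Position x(t) = 7·exp(-3·t), nehmen wir 3 Ableitungen. Die Ableitung von der Position ergibt die Geschwindigkeit: v(t) = -21·exp(-3·t). Durch Ableiten von der Geschwindigkeit erhalten wir die Beschleunigung: a(t) = 63·exp(-3·t). Die Ableitung von der Beschleunigung ergibt den Ruck: j(t) = -189·exp(-3·t). Wir haben den Ruck j(t) = -189·exp(-3·t). Durch Einsetzen von t = 1.3807917129647187: j(1.3807917129647187) = -3.00227962817105.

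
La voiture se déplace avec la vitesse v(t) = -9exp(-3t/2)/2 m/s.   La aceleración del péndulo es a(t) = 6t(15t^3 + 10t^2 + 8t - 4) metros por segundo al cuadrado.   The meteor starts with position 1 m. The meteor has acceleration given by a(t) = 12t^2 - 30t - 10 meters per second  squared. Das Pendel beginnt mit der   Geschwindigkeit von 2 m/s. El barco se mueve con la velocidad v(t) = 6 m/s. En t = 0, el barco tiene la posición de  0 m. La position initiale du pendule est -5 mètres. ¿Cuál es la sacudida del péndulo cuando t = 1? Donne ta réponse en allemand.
Ausgehend von der Beschleunigung a(t) = 6·t·(15·t^3 + 10·t^2 + 8·t - 4), nehmen wir 1 Ableitung. Durch Ableiten von der Beschleunigung erhalten wir den Ruck: j(t) = 90·t^3 + 60·t^2 + 6·t·(45·t^2 + 20·t + 8) + 48·t - 24. Aus der Gleichung für den Ruck j(t) = 90·t^3 + 60·t^2 + 6·t·(45·t^2 + 20·t + 8) + 48·t - 24, setzen wir t = 1 ein und erhalten j = 612.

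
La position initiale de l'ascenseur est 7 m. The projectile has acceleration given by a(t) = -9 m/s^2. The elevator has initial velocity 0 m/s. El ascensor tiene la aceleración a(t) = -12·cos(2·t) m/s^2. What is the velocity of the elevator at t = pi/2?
To find the answer, we compute 1 integral of a(t) = -12·cos(2·t). Integrating acceleration and using the initial condition v(0) = 0, we get v(t) = -6·sin(2·t). Using v(t) = -6·sin(2·t) and substituting t = pi/2, we find v = 0.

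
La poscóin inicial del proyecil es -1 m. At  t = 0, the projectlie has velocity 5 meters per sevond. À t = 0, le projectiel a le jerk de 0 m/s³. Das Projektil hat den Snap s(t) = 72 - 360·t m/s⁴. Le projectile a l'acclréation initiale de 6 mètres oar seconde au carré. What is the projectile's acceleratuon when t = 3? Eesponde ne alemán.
Wir müssen die Stammfunktion unserer Gleichung für den Snap s(t) = 72 - 360·t 2-mal finden. Die Stammfunktion von dem Snap ist der Ruck. Mit j(0) = 0 erhalten wir j(t) = 36·t·(2 - 5·t). Das Integral von dem Ruck ist die Beschleunigung. Mit a(0) = 6 erhalten wir a(t) = -60·t^3 + 36·t^2 + 6. Aus der Gleichung für die Beschleunigung a(t) = -60·t^3 + 36·t^2 + 6, setzen wir t = 3 ein und erhalten a = -1290.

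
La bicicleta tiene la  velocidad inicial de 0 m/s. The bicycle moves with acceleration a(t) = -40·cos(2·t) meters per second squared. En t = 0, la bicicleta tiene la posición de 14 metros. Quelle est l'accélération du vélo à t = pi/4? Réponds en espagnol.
Usando a(t) = -40·cos(2·t) y sustituyendo t = pi/4, encontramos a = 0.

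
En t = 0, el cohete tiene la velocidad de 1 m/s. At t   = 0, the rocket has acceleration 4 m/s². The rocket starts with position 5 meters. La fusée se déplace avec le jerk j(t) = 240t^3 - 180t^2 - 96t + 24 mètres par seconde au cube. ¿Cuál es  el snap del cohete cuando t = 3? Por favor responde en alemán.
Wir müssen unsere Gleichung für den Ruck j(t) = 240·t^3 - 180·t^2 - 96·t + 24 1-mal ableiten. Mit d/dt von j(t) finden wir s(t) = 720·t^2 - 360·t - 96. Aus der Gleichung für den Snap s(t) = 720·t^2 - 360·t - 96, setzen wir t = 3 ein und erhalten s = 5304.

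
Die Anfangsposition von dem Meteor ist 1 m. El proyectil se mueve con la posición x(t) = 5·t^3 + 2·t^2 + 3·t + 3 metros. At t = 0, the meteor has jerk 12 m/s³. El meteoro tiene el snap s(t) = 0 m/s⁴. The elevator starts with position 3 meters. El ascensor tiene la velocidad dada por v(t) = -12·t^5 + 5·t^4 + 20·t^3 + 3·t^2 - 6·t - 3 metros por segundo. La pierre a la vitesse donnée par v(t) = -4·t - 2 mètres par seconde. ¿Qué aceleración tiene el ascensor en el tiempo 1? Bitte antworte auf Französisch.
Pour résoudre ceci, nous devons prendre 1 dérivée de notre équation de la vitesse v(t) = -12·t^5 + 5·t^4 + 20·t^3 + 3·t^2 - 6·t - 3. En prenant d/dt de v(t), nous trouvons a(t) = -60·t^4 + 20·t^3 + 60·t^2 + 6·t - 6. De l'équation de l'accélération a(t) = -60·t^4 + 20·t^3 + 60·t^2 + 6·t - 6, nous substituons t = 1 pour obtenir a = 20.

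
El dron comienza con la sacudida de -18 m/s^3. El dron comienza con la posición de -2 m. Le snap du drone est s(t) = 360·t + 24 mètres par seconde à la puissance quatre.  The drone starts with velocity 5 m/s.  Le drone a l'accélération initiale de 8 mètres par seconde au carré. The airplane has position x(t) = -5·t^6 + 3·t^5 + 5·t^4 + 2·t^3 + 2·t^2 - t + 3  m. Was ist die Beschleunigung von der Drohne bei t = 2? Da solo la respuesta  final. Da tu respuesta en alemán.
Die Beschleunigung bei t = 2 ist a = 500.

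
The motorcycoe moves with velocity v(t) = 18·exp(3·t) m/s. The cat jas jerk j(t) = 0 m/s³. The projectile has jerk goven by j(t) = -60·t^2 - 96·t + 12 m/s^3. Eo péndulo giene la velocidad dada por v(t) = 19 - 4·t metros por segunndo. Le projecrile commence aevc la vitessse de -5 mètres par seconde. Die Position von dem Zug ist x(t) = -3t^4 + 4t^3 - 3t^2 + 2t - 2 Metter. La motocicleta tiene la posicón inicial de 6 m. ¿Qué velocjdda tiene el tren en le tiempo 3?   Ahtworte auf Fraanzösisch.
En partant de la position x(t) = -3·t^4 + 4·t^3 - 3·t^2 + 2·t - 2, nous prenons 1 dérivée. En dérivant la position, nous obtenons la vitesse: v(t) = -12·t^3 + 12·t^2 - 6·t + 2. Nous avons la vitesse v(t) = -12·t^3 + 12·t^2 - 6·t + 2. En substituant t = 3: v(3) = -232.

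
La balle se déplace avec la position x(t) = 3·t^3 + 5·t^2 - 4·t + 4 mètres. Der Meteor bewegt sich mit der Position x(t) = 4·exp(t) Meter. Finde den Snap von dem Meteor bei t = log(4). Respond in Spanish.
Debemos derivar nuestra ecuación de la posición x(t) = 4·exp(t) 4 veces. Tomando d/dt de x(t), encontramos v(t) = 4·exp(t). Derivando la velocidad, obtenemos la aceleración: a(t) = 4·exp(t). La derivada de la aceleración da la sacudida: j(t) = 4·exp(t). Derivando la sacudida, obtenemos el snap: s(t) = 4·exp(t). De la ecuación del snap s(t) = 4·exp(t), sustituimos t = log(4) para obtener s = 16.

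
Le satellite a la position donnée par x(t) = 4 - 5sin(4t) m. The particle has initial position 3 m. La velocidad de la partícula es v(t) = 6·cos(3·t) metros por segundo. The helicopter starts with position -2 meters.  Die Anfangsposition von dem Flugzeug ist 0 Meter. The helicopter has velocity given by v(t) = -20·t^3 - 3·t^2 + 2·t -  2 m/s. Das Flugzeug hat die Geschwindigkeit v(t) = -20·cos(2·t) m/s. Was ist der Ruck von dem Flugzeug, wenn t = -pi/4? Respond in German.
Um dies zu lösen, müssen wir 2 Ableitungen unserer Gleichung für die Geschwindigkeit v(t) = -20·cos(2·t) nehmen. Durch Ableiten von der Geschwindigkeit erhalten wir die Beschleunigung: a(t) = 40·sin(2·t). Die Ableitung von der Beschleunigung ergibt den Ruck: j(t) = 80·cos(2·t). Mit j(t) = 80·cos(2·t) und Einsetzen von t = -pi/4, finden wir j = 0.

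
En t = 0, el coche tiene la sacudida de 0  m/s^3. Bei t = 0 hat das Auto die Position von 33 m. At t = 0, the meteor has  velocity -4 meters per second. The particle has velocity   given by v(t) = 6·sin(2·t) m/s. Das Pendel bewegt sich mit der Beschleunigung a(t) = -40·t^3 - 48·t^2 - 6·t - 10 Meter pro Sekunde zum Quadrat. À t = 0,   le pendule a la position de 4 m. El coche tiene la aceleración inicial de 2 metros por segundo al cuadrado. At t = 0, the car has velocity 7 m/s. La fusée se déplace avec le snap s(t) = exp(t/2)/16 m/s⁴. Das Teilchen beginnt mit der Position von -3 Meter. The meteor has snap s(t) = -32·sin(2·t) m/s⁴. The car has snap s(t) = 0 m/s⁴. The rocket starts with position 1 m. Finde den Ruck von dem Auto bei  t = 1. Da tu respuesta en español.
Necesitamos integrar nuestra ecuación del snap s(t) = 0 1 vez. La antiderivada del snap es la sacudida. Usando j(0) = 0, obtenemos j(t) = 0. Usando j(t) = 0 y sustituyendo t = 1, encontramos j = 0.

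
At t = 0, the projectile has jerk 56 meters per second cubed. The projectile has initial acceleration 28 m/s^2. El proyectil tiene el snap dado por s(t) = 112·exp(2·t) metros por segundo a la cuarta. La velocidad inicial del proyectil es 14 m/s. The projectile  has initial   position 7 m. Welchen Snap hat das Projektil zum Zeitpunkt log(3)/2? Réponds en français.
Nous avons le snap s(t) = 112·exp(2·t). En substituant t = log(3)/2: s(log(3)/2) = 336.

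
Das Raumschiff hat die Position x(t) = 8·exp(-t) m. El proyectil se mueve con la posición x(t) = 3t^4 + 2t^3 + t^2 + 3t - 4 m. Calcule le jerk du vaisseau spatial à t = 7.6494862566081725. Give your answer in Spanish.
Debemos derivar nuestra ecuación de la posición x(t) = 8·exp(-t) 3 veces. Tomando d/dt de x(t), encontramos v(t) = -8·exp(-t). Derivando la velocidad, obtenemos la aceleración: a(t) = 8·exp(-t). Derivando la aceleración, obtenemos la sacudida: j(t) = -8·exp(-t). De la ecuación de la sacudida j(t) = -8·exp(-t), sustituimos t = 7.6494862566081725 para obtener j = -0.00381031005104189.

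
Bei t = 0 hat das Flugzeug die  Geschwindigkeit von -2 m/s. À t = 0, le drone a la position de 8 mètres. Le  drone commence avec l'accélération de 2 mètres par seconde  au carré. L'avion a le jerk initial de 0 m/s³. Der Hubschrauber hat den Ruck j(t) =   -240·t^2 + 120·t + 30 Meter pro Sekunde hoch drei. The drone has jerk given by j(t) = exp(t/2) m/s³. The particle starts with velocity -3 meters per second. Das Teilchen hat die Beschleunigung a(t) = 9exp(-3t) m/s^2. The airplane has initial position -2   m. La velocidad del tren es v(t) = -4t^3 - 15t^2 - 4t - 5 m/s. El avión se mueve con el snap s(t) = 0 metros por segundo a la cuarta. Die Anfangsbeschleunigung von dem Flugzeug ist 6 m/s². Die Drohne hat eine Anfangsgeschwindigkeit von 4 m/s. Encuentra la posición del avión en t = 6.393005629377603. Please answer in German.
Ausgehend von dem Snap s(t) = 0, nehmen wir 4 Stammfunktionen. Die Stammfunktion von dem Snap ist der Ruck. Mit j(0) = 0 erhalten wir j(t) = 0. Mit ∫j(t)dt und Anwendung von a(0) = 6, finden wir a(t) = 6. Die Stammfunktion von der Beschleunigung ist die Geschwindigkeit. Mit v(0) = -2 erhalten wir v(t) = 6·t - 2. Das Integral von der Geschwindigkeit ist die Position. Mit x(0) = -2 erhalten wir x(t) = 3·t^2 - 2·t - 2. Aus der Gleichung für die Position x(t) = 3·t^2 - 2·t - 2, setzen wir t = 6.393005629377603 ein und erhalten x = 107.825551673006.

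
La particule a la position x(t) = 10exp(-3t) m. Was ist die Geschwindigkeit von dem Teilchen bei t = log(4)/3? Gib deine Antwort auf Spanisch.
Para resolver esto, necesitamos tomar 1 derivada de nuestra ecuación de la posición x(t) = 10·exp(-3·t). La derivada de la posición da la velocidad: v(t) = -30·exp(-3·t). Tenemos la velocidad v(t) = -30·exp(-3·t). Sustituyendo t = log(4)/3: v(log(4)/3) = -15/2.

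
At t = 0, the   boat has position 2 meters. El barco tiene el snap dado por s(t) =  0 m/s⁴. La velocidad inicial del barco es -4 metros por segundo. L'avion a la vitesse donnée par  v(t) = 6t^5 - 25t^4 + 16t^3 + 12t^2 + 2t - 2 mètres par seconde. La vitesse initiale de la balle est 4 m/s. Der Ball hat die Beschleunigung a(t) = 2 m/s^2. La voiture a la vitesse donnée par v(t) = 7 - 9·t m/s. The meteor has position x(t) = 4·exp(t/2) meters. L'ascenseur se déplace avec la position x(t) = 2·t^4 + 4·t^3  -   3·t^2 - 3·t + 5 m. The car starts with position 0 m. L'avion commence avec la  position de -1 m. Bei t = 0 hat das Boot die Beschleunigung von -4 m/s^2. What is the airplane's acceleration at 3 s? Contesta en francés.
Pour résoudre ceci, nous devons prendre 1 dérivée de notre équation de la vitesse v(t) = 6·t^5 - 25·t^4 + 16·t^3 + 12·t^2 + 2·t - 2. La dérivée de la vitesse donne l'accélération: a(t) = 30·t^4 - 100·t^3 + 48·t^2 + 24·t + 2. En utilisant a(t) = 30·t^4 - 100·t^3 + 48·t^2 + 24·t + 2 et en substituant t = 3, nous trouvons a = 236.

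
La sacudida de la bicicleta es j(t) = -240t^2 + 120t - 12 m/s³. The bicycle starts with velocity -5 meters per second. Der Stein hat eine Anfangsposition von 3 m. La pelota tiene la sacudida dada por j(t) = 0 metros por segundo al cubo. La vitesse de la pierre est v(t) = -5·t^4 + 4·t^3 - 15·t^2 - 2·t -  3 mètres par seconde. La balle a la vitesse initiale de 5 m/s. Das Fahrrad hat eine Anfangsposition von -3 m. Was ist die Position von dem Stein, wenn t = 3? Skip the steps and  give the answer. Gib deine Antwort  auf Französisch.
À t = 3, x = -312.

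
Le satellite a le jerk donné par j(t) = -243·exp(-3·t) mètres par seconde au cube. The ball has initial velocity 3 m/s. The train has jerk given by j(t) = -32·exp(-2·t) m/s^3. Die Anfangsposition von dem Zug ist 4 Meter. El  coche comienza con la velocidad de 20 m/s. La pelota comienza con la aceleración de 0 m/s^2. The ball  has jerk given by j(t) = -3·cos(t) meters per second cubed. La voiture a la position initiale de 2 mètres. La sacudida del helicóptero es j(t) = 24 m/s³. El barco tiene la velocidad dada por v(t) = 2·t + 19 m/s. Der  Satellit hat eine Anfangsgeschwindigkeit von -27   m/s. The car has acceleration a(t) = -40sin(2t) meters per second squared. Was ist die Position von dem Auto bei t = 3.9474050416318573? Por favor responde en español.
Partiendo de la aceleración a(t) = -40·sin(2·t), tomamos 2 integrales. La integral de la aceleración, con v(0) = 20, da la velocidad: v(t) = 20·cos(2·t). La antiderivada de la velocidad, con x(0) = 2, da la posición: x(t) = 10·sin(2·t) + 2. De la ecuación de la posición x(t) = 10·sin(2·t) + 2, sustituimos t = 3.9474050416318573 para obtener x = 11.9916663463969.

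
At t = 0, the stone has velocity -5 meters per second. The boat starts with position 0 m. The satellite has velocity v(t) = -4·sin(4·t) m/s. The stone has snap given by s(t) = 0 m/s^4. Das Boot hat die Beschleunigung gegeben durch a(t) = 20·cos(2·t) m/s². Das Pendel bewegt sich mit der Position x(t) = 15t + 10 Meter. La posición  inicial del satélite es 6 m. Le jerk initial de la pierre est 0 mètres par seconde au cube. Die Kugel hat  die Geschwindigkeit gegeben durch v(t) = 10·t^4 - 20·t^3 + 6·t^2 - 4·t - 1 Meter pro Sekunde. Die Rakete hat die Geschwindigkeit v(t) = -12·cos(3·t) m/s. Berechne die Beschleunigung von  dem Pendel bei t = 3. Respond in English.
Starting from position x(t) = 15·t + 10, we take 2 derivatives. The derivative of position gives velocity: v(t) = 15. Differentiating velocity, we get acceleration: a(t) = 0. Using a(t) = 0 and substituting t = 3, we find a = 0.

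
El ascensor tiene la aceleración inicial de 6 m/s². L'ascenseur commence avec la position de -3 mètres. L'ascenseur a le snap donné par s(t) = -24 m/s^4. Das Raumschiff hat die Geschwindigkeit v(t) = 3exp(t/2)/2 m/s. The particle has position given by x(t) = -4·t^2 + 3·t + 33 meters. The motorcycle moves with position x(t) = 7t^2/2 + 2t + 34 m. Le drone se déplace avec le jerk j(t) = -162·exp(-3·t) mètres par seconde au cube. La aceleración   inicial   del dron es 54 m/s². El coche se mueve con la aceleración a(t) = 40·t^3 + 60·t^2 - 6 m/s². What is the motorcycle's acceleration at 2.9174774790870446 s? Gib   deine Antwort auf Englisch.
Starting from position x(t) = 7·t^2/2 + 2·t + 34, we take 2 derivatives. Taking d/dt of x(t), we find v(t) = 7·t + 2. The derivative of velocity gives acceleration: a(t) = 7. From the given acceleration equation a(t) = 7, we substitute t = 2.9174774790870446 to get a = 7.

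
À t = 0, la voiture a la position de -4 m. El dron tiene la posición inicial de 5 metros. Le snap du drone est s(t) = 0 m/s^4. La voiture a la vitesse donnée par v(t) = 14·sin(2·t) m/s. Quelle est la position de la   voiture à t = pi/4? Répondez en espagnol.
Necesitamos integrar nuestra ecuación de la velocidad v(t) = 14·sin(2·t) 1 vez. Tomando ∫v(t)dt y aplicando x(0) = -4, encontramos x(t) = 3 - 7·cos(2·t). De la ecuación de la posición x(t) = 3 - 7·cos(2·t), sustituimos t = pi/4 para obtener x = 3.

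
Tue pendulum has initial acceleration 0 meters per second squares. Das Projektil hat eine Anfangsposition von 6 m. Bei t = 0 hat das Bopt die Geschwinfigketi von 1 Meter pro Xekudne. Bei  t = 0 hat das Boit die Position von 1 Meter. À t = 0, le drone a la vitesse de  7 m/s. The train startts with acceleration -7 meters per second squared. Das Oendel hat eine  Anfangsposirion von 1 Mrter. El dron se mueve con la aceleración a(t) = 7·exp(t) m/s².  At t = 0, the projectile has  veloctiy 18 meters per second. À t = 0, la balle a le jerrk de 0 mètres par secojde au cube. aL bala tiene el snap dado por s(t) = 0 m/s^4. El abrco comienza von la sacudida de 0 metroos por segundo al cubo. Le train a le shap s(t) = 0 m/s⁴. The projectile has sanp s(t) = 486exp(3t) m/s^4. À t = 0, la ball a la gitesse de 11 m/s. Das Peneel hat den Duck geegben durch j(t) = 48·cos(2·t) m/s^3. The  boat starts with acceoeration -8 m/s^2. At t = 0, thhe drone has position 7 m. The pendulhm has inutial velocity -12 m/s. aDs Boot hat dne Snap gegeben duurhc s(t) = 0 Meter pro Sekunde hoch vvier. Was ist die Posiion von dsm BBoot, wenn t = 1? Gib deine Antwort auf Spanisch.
Debemos encontrar la antiderivada de nuestra ecuación del snap s(t) = 0 4 veces. Tomando ∫s(t)dt y aplicando j(0) = 0, encontramos j(t) = 0. La antiderivada de la sacudida, con a(0) = -8, da la aceleración: a(t) = -8. Integrando la aceleración y usando la condición inicial v(0) = 1, obtenemos v(t) = 1 - 8·t. Tomando ∫v(t)dt y aplicando x(0) = 1, encontramos x(t) = -4·t^2 + t + 1. Usando x(t) = -4·t^2 + t + 1 y sustituyendo t = 1, encontramos x = -2.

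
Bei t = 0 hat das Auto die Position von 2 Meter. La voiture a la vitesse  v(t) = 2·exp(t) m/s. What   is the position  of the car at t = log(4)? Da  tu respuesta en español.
Necesitamos integrar nuestra ecuación de la velocidad v(t) = 2·exp(t) 1 vez. La antiderivada de la velocidad, con x(0) = 2, da la posición: x(t) = 2·exp(t). Tenemos la posición x(t) = 2·exp(t). Sustituyendo t = log(4): x(log(4)) = 8.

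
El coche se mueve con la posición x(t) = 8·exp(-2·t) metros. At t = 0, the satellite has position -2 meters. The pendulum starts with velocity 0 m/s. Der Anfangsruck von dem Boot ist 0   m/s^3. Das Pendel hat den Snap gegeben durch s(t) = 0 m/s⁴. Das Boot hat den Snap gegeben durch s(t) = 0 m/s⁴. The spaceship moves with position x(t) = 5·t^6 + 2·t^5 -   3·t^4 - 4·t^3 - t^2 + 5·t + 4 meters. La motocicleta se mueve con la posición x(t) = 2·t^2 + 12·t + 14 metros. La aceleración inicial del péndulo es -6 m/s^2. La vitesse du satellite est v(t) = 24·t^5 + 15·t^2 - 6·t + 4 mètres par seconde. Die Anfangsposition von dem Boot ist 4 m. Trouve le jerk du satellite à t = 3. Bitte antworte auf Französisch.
Nous devons dériver notre équation de la vitesse v(t) = 24·t^5 + 15·t^2 - 6·t + 4 2 fois. En dérivant la vitesse, nous obtenons l'accélération: a(t) = 120·t^4 + 30·t - 6. La dérivée de l'accélération donne le jerk: j(t) = 480·t^3 + 30. Nous avons le jerk j(t) = 480·t^3 + 30. En substituant t = 3: j(3) = 12990.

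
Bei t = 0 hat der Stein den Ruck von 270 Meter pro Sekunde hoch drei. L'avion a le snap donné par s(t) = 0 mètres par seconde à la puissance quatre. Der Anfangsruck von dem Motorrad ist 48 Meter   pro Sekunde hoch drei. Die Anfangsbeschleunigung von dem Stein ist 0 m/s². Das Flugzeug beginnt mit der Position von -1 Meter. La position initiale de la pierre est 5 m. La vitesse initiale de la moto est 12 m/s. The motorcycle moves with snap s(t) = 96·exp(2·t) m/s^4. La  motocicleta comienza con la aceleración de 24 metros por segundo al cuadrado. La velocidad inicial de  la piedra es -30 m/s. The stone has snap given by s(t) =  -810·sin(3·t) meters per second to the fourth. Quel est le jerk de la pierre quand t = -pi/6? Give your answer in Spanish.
Partiendo del snap s(t) = -810·sin(3·t), tomamos 1 integral. La antiderivada del snap es la sacudida. Usando j(0) = 270, obtenemos j(t) = 270·cos(3·t). Usando j(t) = 270·cos(3·t) y sustituyendo t = -pi/6, encontramos j = 0.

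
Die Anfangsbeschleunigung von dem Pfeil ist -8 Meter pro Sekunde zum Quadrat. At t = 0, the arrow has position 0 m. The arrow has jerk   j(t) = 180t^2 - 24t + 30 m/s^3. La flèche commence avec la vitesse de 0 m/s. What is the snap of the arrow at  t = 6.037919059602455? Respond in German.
Wir müssen unsere Gleichung für den Ruck j(t) = 180·t^2 - 24·t + 30 1-mal ableiten. Durch Ableiten von dem Ruck erhalten wir den Snap: s(t) = 360·t - 24. Aus der Gleichung für den Snap s(t) = 360·t - 24, setzen wir t = 6.037919059602455 ein und erhalten s = 2149.65086145688.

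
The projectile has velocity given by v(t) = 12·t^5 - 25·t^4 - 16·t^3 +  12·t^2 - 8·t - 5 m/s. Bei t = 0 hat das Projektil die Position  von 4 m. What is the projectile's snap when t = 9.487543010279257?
We must differentiate our velocity equation v(t) = 12·t^5 - 25·t^4 - 16·t^3 + 12·t^2 - 8·t - 5 3 times. Taking d/dt of v(t), we find a(t) = 60·t^4 - 100·t^3 - 48·t^2 + 24·t - 8. Differentiating acceleration, we get jerk: j(t) = 240·t^3 - 300·t^2 - 96·t + 24. Differentiating jerk, we get snap: s(t) = 720·t^2 - 600·t - 96. Using s(t) = 720·t^2 - 600·t - 96 and substituting t = 9.487543010279257, we find s = 59021.1743015996.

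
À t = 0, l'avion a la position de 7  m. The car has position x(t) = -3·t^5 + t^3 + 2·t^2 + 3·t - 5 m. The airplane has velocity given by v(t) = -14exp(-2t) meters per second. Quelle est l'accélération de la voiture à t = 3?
Nous devons dériver notre équation de la position x(t) = -3·t^5 + t^3 + 2·t^2 + 3·t - 5 2 fois. La dérivée de la position donne la vitesse: v(t) = -15·t^4 + 3·t^2 + 4·t + 3. En prenant d/dt de v(t), nous trouvons a(t) = -60·t^3 + 6·t + 4. En utilisant a(t) = -60·t^3 + 6·t + 4 et en substituant t = 3, nous trouvons a = -1598.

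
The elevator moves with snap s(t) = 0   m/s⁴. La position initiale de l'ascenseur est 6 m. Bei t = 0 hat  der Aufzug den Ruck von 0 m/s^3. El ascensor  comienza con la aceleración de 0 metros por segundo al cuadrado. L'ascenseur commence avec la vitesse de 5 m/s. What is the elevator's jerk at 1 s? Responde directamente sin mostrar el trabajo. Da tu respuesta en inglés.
j(1) = 0.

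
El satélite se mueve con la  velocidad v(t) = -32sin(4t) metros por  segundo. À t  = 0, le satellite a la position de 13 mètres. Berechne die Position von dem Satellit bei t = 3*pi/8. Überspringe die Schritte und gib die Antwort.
x(3*pi/8) = 5.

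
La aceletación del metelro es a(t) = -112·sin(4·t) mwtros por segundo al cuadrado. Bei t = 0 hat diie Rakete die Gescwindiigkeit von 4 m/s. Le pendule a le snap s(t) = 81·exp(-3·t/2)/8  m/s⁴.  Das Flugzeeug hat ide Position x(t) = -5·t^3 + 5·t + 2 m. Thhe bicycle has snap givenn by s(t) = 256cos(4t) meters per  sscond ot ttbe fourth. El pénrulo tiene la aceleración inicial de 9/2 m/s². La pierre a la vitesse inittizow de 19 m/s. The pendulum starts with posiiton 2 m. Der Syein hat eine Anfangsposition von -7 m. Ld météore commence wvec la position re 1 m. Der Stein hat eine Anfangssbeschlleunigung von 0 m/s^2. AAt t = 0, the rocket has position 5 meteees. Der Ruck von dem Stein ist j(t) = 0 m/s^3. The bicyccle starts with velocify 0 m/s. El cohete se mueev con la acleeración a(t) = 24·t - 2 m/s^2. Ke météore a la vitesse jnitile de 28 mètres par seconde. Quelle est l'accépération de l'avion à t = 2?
En partant de la position x(t) = -5·t^3 + 5·t + 2, nous prenons 2 dérivées. En dérivant la position, nous obtenons la vitesse: v(t) = 5 - 15·t^2. En prenant d/dt de v(t), nous trouvons a(t) = -30·t. Nous avons l'accélération a(t) = -30·t. En substituant t = 2: a(2) = -60.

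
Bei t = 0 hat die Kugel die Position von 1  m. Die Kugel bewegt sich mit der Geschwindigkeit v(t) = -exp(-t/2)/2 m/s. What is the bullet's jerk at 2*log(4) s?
To solve this, we need to take 2 derivatives of our velocity equation v(t) = -exp(-t/2)/2. Differentiating velocity, we get acceleration: a(t) = exp(-t/2)/4. Taking d/dt of a(t), we find j(t) = -exp(-t/2)/8. We have jerk j(t) = -exp(-t/2)/8. Substituting t = 2*log(4): j(2*log(4)) = -1/32.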